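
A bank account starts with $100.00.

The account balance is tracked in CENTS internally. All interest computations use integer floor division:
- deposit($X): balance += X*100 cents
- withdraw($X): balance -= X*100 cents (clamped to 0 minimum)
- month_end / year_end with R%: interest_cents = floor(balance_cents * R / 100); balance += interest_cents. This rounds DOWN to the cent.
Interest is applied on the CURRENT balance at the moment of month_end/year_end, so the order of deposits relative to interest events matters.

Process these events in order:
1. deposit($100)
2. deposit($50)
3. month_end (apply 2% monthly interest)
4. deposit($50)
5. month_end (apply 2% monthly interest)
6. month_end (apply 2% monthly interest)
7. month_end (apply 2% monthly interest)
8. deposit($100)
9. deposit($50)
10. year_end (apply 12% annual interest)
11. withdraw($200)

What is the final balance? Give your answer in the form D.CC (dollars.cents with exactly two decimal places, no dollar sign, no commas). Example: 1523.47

Answer: 330.49

Derivation:
After 1 (deposit($100)): balance=$200.00 total_interest=$0.00
After 2 (deposit($50)): balance=$250.00 total_interest=$0.00
After 3 (month_end (apply 2% monthly interest)): balance=$255.00 total_interest=$5.00
After 4 (deposit($50)): balance=$305.00 total_interest=$5.00
After 5 (month_end (apply 2% monthly interest)): balance=$311.10 total_interest=$11.10
After 6 (month_end (apply 2% monthly interest)): balance=$317.32 total_interest=$17.32
After 7 (month_end (apply 2% monthly interest)): balance=$323.66 total_interest=$23.66
After 8 (deposit($100)): balance=$423.66 total_interest=$23.66
After 9 (deposit($50)): balance=$473.66 total_interest=$23.66
After 10 (year_end (apply 12% annual interest)): balance=$530.49 total_interest=$80.49
After 11 (withdraw($200)): balance=$330.49 total_interest=$80.49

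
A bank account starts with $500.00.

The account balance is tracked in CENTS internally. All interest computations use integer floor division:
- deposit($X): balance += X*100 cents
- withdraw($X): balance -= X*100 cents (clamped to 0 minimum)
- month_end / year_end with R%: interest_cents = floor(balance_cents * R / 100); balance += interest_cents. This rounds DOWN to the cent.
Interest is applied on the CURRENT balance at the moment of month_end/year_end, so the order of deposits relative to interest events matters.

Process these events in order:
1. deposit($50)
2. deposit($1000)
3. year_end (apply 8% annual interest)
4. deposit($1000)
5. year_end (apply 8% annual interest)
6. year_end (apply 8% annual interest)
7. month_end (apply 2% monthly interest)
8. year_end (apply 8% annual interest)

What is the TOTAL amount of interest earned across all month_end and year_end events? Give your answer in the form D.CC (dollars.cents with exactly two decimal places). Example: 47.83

After 1 (deposit($50)): balance=$550.00 total_interest=$0.00
After 2 (deposit($1000)): balance=$1550.00 total_interest=$0.00
After 3 (year_end (apply 8% annual interest)): balance=$1674.00 total_interest=$124.00
After 4 (deposit($1000)): balance=$2674.00 total_interest=$124.00
After 5 (year_end (apply 8% annual interest)): balance=$2887.92 total_interest=$337.92
After 6 (year_end (apply 8% annual interest)): balance=$3118.95 total_interest=$568.95
After 7 (month_end (apply 2% monthly interest)): balance=$3181.32 total_interest=$631.32
After 8 (year_end (apply 8% annual interest)): balance=$3435.82 total_interest=$885.82

Answer: 885.82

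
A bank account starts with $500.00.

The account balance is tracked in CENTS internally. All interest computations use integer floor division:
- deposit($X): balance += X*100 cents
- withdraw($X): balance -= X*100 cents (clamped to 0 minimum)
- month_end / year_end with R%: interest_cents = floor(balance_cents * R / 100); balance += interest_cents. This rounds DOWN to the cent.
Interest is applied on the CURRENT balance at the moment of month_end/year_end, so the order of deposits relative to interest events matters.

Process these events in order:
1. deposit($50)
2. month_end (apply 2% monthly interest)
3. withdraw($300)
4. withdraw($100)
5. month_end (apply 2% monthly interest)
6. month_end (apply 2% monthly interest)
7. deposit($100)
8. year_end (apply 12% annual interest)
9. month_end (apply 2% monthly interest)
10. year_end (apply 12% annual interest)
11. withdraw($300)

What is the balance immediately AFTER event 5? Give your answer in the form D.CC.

After 1 (deposit($50)): balance=$550.00 total_interest=$0.00
After 2 (month_end (apply 2% monthly interest)): balance=$561.00 total_interest=$11.00
After 3 (withdraw($300)): balance=$261.00 total_interest=$11.00
After 4 (withdraw($100)): balance=$161.00 total_interest=$11.00
After 5 (month_end (apply 2% monthly interest)): balance=$164.22 total_interest=$14.22

Answer: 164.22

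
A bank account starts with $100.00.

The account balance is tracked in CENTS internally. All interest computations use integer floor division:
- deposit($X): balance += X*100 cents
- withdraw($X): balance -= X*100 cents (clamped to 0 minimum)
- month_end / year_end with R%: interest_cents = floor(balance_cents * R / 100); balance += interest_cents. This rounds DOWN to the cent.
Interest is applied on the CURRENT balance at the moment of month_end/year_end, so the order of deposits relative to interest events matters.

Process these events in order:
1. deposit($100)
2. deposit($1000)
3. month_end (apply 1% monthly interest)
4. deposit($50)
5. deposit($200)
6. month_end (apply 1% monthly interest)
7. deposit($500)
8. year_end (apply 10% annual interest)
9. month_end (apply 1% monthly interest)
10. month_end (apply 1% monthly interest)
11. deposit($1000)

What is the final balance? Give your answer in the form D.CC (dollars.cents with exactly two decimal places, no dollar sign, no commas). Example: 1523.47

After 1 (deposit($100)): balance=$200.00 total_interest=$0.00
After 2 (deposit($1000)): balance=$1200.00 total_interest=$0.00
After 3 (month_end (apply 1% monthly interest)): balance=$1212.00 total_interest=$12.00
After 4 (deposit($50)): balance=$1262.00 total_interest=$12.00
After 5 (deposit($200)): balance=$1462.00 total_interest=$12.00
After 6 (month_end (apply 1% monthly interest)): balance=$1476.62 total_interest=$26.62
After 7 (deposit($500)): balance=$1976.62 total_interest=$26.62
After 8 (year_end (apply 10% annual interest)): balance=$2174.28 total_interest=$224.28
After 9 (month_end (apply 1% monthly interest)): balance=$2196.02 total_interest=$246.02
After 10 (month_end (apply 1% monthly interest)): balance=$2217.98 total_interest=$267.98
After 11 (deposit($1000)): balance=$3217.98 total_interest=$267.98

Answer: 3217.98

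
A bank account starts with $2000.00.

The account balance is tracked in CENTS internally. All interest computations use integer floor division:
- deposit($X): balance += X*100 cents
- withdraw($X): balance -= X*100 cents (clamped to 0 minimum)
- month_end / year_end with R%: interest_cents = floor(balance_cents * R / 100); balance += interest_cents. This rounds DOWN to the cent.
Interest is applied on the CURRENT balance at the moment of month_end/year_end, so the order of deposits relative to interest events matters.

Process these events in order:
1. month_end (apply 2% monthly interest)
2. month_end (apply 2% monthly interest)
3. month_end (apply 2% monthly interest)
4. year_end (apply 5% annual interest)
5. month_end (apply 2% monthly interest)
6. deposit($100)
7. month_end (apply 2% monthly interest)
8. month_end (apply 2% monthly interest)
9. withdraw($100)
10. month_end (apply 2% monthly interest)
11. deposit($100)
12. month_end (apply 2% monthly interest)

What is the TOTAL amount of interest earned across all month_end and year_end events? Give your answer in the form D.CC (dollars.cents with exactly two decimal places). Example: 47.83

After 1 (month_end (apply 2% monthly interest)): balance=$2040.00 total_interest=$40.00
After 2 (month_end (apply 2% monthly interest)): balance=$2080.80 total_interest=$80.80
After 3 (month_end (apply 2% monthly interest)): balance=$2122.41 total_interest=$122.41
After 4 (year_end (apply 5% annual interest)): balance=$2228.53 total_interest=$228.53
After 5 (month_end (apply 2% monthly interest)): balance=$2273.10 total_interest=$273.10
After 6 (deposit($100)): balance=$2373.10 total_interest=$273.10
After 7 (month_end (apply 2% monthly interest)): balance=$2420.56 total_interest=$320.56
After 8 (month_end (apply 2% monthly interest)): balance=$2468.97 total_interest=$368.97
After 9 (withdraw($100)): balance=$2368.97 total_interest=$368.97
After 10 (month_end (apply 2% monthly interest)): balance=$2416.34 total_interest=$416.34
After 11 (deposit($100)): balance=$2516.34 total_interest=$416.34
After 12 (month_end (apply 2% monthly interest)): balance=$2566.66 total_interest=$466.66

Answer: 466.66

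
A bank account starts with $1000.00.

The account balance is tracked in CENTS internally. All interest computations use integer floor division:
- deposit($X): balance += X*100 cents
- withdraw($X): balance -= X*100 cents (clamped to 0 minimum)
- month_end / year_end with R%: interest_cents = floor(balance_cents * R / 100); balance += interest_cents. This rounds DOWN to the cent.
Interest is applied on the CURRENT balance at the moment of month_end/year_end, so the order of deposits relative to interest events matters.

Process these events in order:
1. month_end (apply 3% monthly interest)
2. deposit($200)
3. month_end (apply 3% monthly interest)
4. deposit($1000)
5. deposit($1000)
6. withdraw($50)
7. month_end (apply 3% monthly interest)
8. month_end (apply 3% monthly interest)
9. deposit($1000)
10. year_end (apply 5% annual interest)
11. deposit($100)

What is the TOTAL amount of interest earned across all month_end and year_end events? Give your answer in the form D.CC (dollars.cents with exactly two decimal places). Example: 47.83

Answer: 483.44

Derivation:
After 1 (month_end (apply 3% monthly interest)): balance=$1030.00 total_interest=$30.00
After 2 (deposit($200)): balance=$1230.00 total_interest=$30.00
After 3 (month_end (apply 3% monthly interest)): balance=$1266.90 total_interest=$66.90
After 4 (deposit($1000)): balance=$2266.90 total_interest=$66.90
After 5 (deposit($1000)): balance=$3266.90 total_interest=$66.90
After 6 (withdraw($50)): balance=$3216.90 total_interest=$66.90
After 7 (month_end (apply 3% monthly interest)): balance=$3313.40 total_interest=$163.40
After 8 (month_end (apply 3% monthly interest)): balance=$3412.80 total_interest=$262.80
After 9 (deposit($1000)): balance=$4412.80 total_interest=$262.80
After 10 (year_end (apply 5% annual interest)): balance=$4633.44 total_interest=$483.44
After 11 (deposit($100)): balance=$4733.44 total_interest=$483.44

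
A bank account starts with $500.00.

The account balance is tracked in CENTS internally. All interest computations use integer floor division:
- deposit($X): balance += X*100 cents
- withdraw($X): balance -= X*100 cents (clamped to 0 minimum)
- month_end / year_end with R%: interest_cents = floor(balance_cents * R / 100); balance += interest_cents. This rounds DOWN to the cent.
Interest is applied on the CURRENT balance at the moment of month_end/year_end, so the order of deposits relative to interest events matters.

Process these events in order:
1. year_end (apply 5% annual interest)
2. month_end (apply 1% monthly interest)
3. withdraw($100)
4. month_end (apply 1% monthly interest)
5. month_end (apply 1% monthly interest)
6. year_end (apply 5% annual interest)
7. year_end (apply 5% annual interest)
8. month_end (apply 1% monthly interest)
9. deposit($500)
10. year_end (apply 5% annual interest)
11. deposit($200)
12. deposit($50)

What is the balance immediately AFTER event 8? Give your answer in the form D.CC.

After 1 (year_end (apply 5% annual interest)): balance=$525.00 total_interest=$25.00
After 2 (month_end (apply 1% monthly interest)): balance=$530.25 total_interest=$30.25
After 3 (withdraw($100)): balance=$430.25 total_interest=$30.25
After 4 (month_end (apply 1% monthly interest)): balance=$434.55 total_interest=$34.55
After 5 (month_end (apply 1% monthly interest)): balance=$438.89 total_interest=$38.89
After 6 (year_end (apply 5% annual interest)): balance=$460.83 total_interest=$60.83
After 7 (year_end (apply 5% annual interest)): balance=$483.87 total_interest=$83.87
After 8 (month_end (apply 1% monthly interest)): balance=$488.70 total_interest=$88.70

Answer: 488.70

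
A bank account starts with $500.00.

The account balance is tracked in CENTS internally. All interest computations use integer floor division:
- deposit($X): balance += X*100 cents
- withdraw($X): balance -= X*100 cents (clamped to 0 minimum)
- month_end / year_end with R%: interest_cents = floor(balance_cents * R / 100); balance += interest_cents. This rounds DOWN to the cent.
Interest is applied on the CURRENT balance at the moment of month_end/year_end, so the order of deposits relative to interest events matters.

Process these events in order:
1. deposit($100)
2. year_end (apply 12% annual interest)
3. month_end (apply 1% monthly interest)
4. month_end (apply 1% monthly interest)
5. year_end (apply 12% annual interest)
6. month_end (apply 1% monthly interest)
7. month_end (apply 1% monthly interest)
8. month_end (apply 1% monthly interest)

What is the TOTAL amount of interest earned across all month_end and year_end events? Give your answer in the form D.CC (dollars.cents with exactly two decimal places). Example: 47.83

After 1 (deposit($100)): balance=$600.00 total_interest=$0.00
After 2 (year_end (apply 12% annual interest)): balance=$672.00 total_interest=$72.00
After 3 (month_end (apply 1% monthly interest)): balance=$678.72 total_interest=$78.72
After 4 (month_end (apply 1% monthly interest)): balance=$685.50 total_interest=$85.50
After 5 (year_end (apply 12% annual interest)): balance=$767.76 total_interest=$167.76
After 6 (month_end (apply 1% monthly interest)): balance=$775.43 total_interest=$175.43
After 7 (month_end (apply 1% monthly interest)): balance=$783.18 total_interest=$183.18
After 8 (month_end (apply 1% monthly interest)): balance=$791.01 total_interest=$191.01

Answer: 191.01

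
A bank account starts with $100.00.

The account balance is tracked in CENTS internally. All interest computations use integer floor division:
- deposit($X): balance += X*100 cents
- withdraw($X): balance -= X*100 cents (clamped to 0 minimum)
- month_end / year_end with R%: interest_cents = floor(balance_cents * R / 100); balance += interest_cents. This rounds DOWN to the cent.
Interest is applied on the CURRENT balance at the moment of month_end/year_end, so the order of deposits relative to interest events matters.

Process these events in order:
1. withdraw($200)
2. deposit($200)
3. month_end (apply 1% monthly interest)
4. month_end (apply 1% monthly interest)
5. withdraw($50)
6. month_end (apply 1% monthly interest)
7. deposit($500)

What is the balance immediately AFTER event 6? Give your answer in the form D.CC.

Answer: 155.56

Derivation:
After 1 (withdraw($200)): balance=$0.00 total_interest=$0.00
After 2 (deposit($200)): balance=$200.00 total_interest=$0.00
After 3 (month_end (apply 1% monthly interest)): balance=$202.00 total_interest=$2.00
After 4 (month_end (apply 1% monthly interest)): balance=$204.02 total_interest=$4.02
After 5 (withdraw($50)): balance=$154.02 total_interest=$4.02
After 6 (month_end (apply 1% monthly interest)): balance=$155.56 total_interest=$5.56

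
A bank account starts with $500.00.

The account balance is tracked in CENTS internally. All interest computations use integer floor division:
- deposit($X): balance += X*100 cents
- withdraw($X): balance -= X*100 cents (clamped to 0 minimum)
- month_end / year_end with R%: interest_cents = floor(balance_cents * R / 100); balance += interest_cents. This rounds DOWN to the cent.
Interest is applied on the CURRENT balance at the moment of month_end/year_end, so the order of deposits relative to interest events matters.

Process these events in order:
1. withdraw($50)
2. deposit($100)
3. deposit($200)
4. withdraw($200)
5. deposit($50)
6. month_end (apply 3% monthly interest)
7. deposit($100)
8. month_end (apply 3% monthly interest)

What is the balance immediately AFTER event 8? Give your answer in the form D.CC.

After 1 (withdraw($50)): balance=$450.00 total_interest=$0.00
After 2 (deposit($100)): balance=$550.00 total_interest=$0.00
After 3 (deposit($200)): balance=$750.00 total_interest=$0.00
After 4 (withdraw($200)): balance=$550.00 total_interest=$0.00
After 5 (deposit($50)): balance=$600.00 total_interest=$0.00
After 6 (month_end (apply 3% monthly interest)): balance=$618.00 total_interest=$18.00
After 7 (deposit($100)): balance=$718.00 total_interest=$18.00
After 8 (month_end (apply 3% monthly interest)): balance=$739.54 total_interest=$39.54

Answer: 739.54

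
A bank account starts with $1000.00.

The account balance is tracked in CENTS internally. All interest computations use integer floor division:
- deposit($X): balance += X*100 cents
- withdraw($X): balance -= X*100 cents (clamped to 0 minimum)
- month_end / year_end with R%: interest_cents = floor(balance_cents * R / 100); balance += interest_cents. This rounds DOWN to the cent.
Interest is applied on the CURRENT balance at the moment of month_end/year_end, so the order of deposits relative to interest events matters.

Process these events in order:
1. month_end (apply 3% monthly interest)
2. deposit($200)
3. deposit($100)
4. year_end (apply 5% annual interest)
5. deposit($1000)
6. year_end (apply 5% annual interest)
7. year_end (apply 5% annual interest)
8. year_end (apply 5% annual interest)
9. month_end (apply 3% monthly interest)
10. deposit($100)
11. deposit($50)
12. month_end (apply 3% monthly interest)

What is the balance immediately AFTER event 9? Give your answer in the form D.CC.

Answer: 2857.45

Derivation:
After 1 (month_end (apply 3% monthly interest)): balance=$1030.00 total_interest=$30.00
After 2 (deposit($200)): balance=$1230.00 total_interest=$30.00
After 3 (deposit($100)): balance=$1330.00 total_interest=$30.00
After 4 (year_end (apply 5% annual interest)): balance=$1396.50 total_interest=$96.50
After 5 (deposit($1000)): balance=$2396.50 total_interest=$96.50
After 6 (year_end (apply 5% annual interest)): balance=$2516.32 total_interest=$216.32
After 7 (year_end (apply 5% annual interest)): balance=$2642.13 total_interest=$342.13
After 8 (year_end (apply 5% annual interest)): balance=$2774.23 total_interest=$474.23
After 9 (month_end (apply 3% monthly interest)): balance=$2857.45 total_interest=$557.45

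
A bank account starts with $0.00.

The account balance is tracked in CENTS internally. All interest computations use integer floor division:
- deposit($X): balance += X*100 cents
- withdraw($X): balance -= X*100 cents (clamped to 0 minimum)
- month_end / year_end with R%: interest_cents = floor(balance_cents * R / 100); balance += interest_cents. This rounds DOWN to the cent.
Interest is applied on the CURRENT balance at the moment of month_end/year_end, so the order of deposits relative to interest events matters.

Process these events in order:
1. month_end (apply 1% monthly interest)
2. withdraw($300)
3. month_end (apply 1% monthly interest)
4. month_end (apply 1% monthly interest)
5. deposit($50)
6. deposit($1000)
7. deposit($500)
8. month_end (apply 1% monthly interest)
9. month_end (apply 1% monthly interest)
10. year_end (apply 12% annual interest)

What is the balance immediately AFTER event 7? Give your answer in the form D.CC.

After 1 (month_end (apply 1% monthly interest)): balance=$0.00 total_interest=$0.00
After 2 (withdraw($300)): balance=$0.00 total_interest=$0.00
After 3 (month_end (apply 1% monthly interest)): balance=$0.00 total_interest=$0.00
After 4 (month_end (apply 1% monthly interest)): balance=$0.00 total_interest=$0.00
After 5 (deposit($50)): balance=$50.00 total_interest=$0.00
After 6 (deposit($1000)): balance=$1050.00 total_interest=$0.00
After 7 (deposit($500)): balance=$1550.00 total_interest=$0.00

Answer: 1550.00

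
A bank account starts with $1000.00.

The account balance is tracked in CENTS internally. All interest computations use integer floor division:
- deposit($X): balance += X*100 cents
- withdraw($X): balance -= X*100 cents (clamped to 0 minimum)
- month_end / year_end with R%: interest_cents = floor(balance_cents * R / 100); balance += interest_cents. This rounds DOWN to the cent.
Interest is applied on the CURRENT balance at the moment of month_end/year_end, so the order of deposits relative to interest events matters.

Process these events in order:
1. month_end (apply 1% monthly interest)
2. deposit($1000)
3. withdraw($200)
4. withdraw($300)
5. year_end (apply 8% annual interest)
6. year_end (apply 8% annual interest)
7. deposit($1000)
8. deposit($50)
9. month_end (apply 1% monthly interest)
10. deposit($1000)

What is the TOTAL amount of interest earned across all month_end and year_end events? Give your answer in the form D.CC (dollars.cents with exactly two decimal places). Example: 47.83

After 1 (month_end (apply 1% monthly interest)): balance=$1010.00 total_interest=$10.00
After 2 (deposit($1000)): balance=$2010.00 total_interest=$10.00
After 3 (withdraw($200)): balance=$1810.00 total_interest=$10.00
After 4 (withdraw($300)): balance=$1510.00 total_interest=$10.00
After 5 (year_end (apply 8% annual interest)): balance=$1630.80 total_interest=$130.80
After 6 (year_end (apply 8% annual interest)): balance=$1761.26 total_interest=$261.26
After 7 (deposit($1000)): balance=$2761.26 total_interest=$261.26
After 8 (deposit($50)): balance=$2811.26 total_interest=$261.26
After 9 (month_end (apply 1% monthly interest)): balance=$2839.37 total_interest=$289.37
After 10 (deposit($1000)): balance=$3839.37 total_interest=$289.37

Answer: 289.37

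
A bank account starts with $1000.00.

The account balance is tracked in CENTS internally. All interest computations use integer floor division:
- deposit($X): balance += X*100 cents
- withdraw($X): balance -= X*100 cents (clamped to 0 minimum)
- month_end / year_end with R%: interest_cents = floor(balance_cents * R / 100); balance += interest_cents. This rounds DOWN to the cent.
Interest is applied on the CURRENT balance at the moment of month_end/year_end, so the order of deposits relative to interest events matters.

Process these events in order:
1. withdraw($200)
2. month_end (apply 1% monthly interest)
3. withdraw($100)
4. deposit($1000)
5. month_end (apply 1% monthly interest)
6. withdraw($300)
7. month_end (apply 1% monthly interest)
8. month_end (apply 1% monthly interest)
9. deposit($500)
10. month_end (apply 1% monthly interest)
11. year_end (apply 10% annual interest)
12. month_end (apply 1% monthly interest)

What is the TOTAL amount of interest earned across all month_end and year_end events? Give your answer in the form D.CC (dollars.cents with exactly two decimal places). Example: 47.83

Answer: 292.27

Derivation:
After 1 (withdraw($200)): balance=$800.00 total_interest=$0.00
After 2 (month_end (apply 1% monthly interest)): balance=$808.00 total_interest=$8.00
After 3 (withdraw($100)): balance=$708.00 total_interest=$8.00
After 4 (deposit($1000)): balance=$1708.00 total_interest=$8.00
After 5 (month_end (apply 1% monthly interest)): balance=$1725.08 total_interest=$25.08
After 6 (withdraw($300)): balance=$1425.08 total_interest=$25.08
After 7 (month_end (apply 1% monthly interest)): balance=$1439.33 total_interest=$39.33
After 8 (month_end (apply 1% monthly interest)): balance=$1453.72 total_interest=$53.72
After 9 (deposit($500)): balance=$1953.72 total_interest=$53.72
After 10 (month_end (apply 1% monthly interest)): balance=$1973.25 total_interest=$73.25
After 11 (year_end (apply 10% annual interest)): balance=$2170.57 total_interest=$270.57
After 12 (month_end (apply 1% monthly interest)): balance=$2192.27 total_interest=$292.27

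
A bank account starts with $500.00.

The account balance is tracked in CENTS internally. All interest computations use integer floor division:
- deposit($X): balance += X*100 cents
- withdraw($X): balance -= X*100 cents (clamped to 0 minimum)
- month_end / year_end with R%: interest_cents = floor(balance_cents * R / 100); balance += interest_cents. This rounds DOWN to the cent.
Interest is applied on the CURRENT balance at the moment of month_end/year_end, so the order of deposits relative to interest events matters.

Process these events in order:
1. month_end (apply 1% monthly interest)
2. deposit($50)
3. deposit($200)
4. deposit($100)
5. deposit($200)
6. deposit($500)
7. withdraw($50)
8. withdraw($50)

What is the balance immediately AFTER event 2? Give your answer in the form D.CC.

After 1 (month_end (apply 1% monthly interest)): balance=$505.00 total_interest=$5.00
After 2 (deposit($50)): balance=$555.00 total_interest=$5.00

Answer: 555.00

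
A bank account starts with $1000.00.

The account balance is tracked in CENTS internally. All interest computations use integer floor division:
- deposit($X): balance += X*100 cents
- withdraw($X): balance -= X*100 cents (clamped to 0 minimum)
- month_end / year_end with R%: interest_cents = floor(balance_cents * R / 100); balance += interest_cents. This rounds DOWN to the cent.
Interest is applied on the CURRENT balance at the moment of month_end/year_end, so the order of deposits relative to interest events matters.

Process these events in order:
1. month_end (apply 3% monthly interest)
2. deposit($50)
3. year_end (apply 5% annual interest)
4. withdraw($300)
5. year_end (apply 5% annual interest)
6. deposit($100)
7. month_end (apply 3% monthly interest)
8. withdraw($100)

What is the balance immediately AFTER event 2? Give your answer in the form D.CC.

After 1 (month_end (apply 3% monthly interest)): balance=$1030.00 total_interest=$30.00
After 2 (deposit($50)): balance=$1080.00 total_interest=$30.00

Answer: 1080.00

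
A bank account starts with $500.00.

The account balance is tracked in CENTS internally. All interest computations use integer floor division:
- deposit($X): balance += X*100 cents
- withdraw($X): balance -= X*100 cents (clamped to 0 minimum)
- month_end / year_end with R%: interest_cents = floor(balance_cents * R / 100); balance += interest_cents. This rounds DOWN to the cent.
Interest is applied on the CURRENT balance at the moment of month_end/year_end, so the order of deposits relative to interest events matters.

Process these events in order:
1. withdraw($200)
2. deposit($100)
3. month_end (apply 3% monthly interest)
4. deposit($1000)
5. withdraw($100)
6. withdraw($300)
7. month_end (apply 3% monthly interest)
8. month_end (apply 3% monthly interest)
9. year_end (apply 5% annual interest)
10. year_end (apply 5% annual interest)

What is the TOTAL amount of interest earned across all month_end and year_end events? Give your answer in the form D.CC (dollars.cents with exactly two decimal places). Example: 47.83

Answer: 183.67

Derivation:
After 1 (withdraw($200)): balance=$300.00 total_interest=$0.00
After 2 (deposit($100)): balance=$400.00 total_interest=$0.00
After 3 (month_end (apply 3% monthly interest)): balance=$412.00 total_interest=$12.00
After 4 (deposit($1000)): balance=$1412.00 total_interest=$12.00
After 5 (withdraw($100)): balance=$1312.00 total_interest=$12.00
After 6 (withdraw($300)): balance=$1012.00 total_interest=$12.00
After 7 (month_end (apply 3% monthly interest)): balance=$1042.36 total_interest=$42.36
After 8 (month_end (apply 3% monthly interest)): balance=$1073.63 total_interest=$73.63
After 9 (year_end (apply 5% annual interest)): balance=$1127.31 total_interest=$127.31
After 10 (year_end (apply 5% annual interest)): balance=$1183.67 total_interest=$183.67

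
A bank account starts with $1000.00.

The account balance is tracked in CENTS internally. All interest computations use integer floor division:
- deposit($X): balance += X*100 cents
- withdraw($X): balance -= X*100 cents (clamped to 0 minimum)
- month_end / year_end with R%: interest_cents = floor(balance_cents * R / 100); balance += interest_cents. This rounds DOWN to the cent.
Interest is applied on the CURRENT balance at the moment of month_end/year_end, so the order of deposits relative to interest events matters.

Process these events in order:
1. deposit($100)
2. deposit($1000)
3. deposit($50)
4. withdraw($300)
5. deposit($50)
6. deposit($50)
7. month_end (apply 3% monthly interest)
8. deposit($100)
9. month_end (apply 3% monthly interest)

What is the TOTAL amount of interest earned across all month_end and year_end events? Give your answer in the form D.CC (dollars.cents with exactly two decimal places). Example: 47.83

After 1 (deposit($100)): balance=$1100.00 total_interest=$0.00
After 2 (deposit($1000)): balance=$2100.00 total_interest=$0.00
After 3 (deposit($50)): balance=$2150.00 total_interest=$0.00
After 4 (withdraw($300)): balance=$1850.00 total_interest=$0.00
After 5 (deposit($50)): balance=$1900.00 total_interest=$0.00
After 6 (deposit($50)): balance=$1950.00 total_interest=$0.00
After 7 (month_end (apply 3% monthly interest)): balance=$2008.50 total_interest=$58.50
After 8 (deposit($100)): balance=$2108.50 total_interest=$58.50
After 9 (month_end (apply 3% monthly interest)): balance=$2171.75 total_interest=$121.75

Answer: 121.75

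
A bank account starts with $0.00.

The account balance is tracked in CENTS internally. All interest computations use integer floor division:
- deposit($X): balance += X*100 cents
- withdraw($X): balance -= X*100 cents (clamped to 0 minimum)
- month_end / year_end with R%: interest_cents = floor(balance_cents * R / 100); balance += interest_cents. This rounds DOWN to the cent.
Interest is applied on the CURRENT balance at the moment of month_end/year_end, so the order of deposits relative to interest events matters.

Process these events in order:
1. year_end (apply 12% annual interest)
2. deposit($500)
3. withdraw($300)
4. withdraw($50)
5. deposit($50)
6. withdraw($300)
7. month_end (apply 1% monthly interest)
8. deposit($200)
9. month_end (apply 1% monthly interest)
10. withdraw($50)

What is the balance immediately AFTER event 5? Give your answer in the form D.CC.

Answer: 200.00

Derivation:
After 1 (year_end (apply 12% annual interest)): balance=$0.00 total_interest=$0.00
After 2 (deposit($500)): balance=$500.00 total_interest=$0.00
After 3 (withdraw($300)): balance=$200.00 total_interest=$0.00
After 4 (withdraw($50)): balance=$150.00 total_interest=$0.00
After 5 (deposit($50)): balance=$200.00 total_interest=$0.00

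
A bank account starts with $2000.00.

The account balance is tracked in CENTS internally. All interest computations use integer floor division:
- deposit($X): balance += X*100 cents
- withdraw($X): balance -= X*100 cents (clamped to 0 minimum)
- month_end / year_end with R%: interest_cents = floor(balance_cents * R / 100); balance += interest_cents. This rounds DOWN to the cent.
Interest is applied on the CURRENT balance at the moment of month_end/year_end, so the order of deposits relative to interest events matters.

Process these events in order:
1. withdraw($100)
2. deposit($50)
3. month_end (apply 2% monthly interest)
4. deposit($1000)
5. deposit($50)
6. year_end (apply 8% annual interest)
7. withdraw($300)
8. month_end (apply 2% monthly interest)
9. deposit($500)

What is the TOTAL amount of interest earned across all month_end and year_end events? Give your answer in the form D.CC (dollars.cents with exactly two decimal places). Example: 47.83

Answer: 341.76

Derivation:
After 1 (withdraw($100)): balance=$1900.00 total_interest=$0.00
After 2 (deposit($50)): balance=$1950.00 total_interest=$0.00
After 3 (month_end (apply 2% monthly interest)): balance=$1989.00 total_interest=$39.00
After 4 (deposit($1000)): balance=$2989.00 total_interest=$39.00
After 5 (deposit($50)): balance=$3039.00 total_interest=$39.00
After 6 (year_end (apply 8% annual interest)): balance=$3282.12 total_interest=$282.12
After 7 (withdraw($300)): balance=$2982.12 total_interest=$282.12
After 8 (month_end (apply 2% monthly interest)): balance=$3041.76 total_interest=$341.76
After 9 (deposit($500)): balance=$3541.76 total_interest=$341.76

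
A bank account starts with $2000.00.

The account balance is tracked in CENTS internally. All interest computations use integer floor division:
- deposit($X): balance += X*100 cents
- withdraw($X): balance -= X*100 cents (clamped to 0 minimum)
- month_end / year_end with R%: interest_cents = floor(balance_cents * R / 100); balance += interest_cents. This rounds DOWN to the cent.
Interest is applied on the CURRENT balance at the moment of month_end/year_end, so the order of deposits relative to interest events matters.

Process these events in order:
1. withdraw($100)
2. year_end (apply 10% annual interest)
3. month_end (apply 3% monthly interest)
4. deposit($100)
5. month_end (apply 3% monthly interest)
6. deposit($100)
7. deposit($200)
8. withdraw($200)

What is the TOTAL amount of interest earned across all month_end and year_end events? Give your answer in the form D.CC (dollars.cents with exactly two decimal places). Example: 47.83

After 1 (withdraw($100)): balance=$1900.00 total_interest=$0.00
After 2 (year_end (apply 10% annual interest)): balance=$2090.00 total_interest=$190.00
After 3 (month_end (apply 3% monthly interest)): balance=$2152.70 total_interest=$252.70
After 4 (deposit($100)): balance=$2252.70 total_interest=$252.70
After 5 (month_end (apply 3% monthly interest)): balance=$2320.28 total_interest=$320.28
After 6 (deposit($100)): balance=$2420.28 total_interest=$320.28
After 7 (deposit($200)): balance=$2620.28 total_interest=$320.28
After 8 (withdraw($200)): balance=$2420.28 total_interest=$320.28

Answer: 320.28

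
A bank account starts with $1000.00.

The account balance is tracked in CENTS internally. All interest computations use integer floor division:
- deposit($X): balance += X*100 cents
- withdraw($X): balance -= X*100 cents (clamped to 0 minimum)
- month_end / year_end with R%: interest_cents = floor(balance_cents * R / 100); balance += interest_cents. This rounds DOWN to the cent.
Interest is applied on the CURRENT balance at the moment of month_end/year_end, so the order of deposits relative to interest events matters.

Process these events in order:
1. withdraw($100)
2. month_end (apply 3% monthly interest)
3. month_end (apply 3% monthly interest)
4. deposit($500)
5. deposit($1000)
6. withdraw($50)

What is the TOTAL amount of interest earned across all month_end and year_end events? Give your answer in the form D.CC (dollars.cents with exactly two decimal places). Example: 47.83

After 1 (withdraw($100)): balance=$900.00 total_interest=$0.00
After 2 (month_end (apply 3% monthly interest)): balance=$927.00 total_interest=$27.00
After 3 (month_end (apply 3% monthly interest)): balance=$954.81 total_interest=$54.81
After 4 (deposit($500)): balance=$1454.81 total_interest=$54.81
After 5 (deposit($1000)): balance=$2454.81 total_interest=$54.81
After 6 (withdraw($50)): balance=$2404.81 total_interest=$54.81

Answer: 54.81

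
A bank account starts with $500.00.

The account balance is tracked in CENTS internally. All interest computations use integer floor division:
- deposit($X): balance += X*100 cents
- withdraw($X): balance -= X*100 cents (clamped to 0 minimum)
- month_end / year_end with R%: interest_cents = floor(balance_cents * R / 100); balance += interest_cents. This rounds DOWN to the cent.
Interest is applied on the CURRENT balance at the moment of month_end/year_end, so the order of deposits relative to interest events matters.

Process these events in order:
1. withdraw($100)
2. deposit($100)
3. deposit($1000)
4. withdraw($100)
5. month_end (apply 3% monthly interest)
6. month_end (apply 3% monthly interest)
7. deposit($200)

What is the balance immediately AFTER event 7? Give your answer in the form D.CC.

Answer: 1685.26

Derivation:
After 1 (withdraw($100)): balance=$400.00 total_interest=$0.00
After 2 (deposit($100)): balance=$500.00 total_interest=$0.00
After 3 (deposit($1000)): balance=$1500.00 total_interest=$0.00
After 4 (withdraw($100)): balance=$1400.00 total_interest=$0.00
After 5 (month_end (apply 3% monthly interest)): balance=$1442.00 total_interest=$42.00
After 6 (month_end (apply 3% monthly interest)): balance=$1485.26 total_interest=$85.26
After 7 (deposit($200)): balance=$1685.26 total_interest=$85.26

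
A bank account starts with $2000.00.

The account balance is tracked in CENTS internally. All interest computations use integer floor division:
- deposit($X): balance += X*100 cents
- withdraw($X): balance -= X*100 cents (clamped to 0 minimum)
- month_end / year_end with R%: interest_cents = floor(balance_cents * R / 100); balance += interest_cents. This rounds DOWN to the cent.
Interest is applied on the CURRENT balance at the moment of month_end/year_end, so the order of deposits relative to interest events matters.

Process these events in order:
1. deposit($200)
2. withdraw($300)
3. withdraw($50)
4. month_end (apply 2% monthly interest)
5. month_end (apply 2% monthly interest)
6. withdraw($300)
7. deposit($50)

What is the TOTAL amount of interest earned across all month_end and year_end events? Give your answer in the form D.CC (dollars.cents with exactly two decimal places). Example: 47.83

After 1 (deposit($200)): balance=$2200.00 total_interest=$0.00
After 2 (withdraw($300)): balance=$1900.00 total_interest=$0.00
After 3 (withdraw($50)): balance=$1850.00 total_interest=$0.00
After 4 (month_end (apply 2% monthly interest)): balance=$1887.00 total_interest=$37.00
After 5 (month_end (apply 2% monthly interest)): balance=$1924.74 total_interest=$74.74
After 6 (withdraw($300)): balance=$1624.74 total_interest=$74.74
After 7 (deposit($50)): balance=$1674.74 total_interest=$74.74

Answer: 74.74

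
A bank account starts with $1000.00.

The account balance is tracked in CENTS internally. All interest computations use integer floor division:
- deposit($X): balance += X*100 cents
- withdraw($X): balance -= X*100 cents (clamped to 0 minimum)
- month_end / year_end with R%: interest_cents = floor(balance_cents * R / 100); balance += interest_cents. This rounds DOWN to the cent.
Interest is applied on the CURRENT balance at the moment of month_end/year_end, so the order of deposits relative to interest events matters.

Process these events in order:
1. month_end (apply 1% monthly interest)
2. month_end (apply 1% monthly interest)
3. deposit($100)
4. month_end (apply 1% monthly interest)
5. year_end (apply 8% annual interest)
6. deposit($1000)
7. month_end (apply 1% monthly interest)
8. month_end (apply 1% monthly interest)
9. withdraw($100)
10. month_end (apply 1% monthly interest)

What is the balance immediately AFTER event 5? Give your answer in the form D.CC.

Answer: 1221.80

Derivation:
After 1 (month_end (apply 1% monthly interest)): balance=$1010.00 total_interest=$10.00
After 2 (month_end (apply 1% monthly interest)): balance=$1020.10 total_interest=$20.10
After 3 (deposit($100)): balance=$1120.10 total_interest=$20.10
After 4 (month_end (apply 1% monthly interest)): balance=$1131.30 total_interest=$31.30
After 5 (year_end (apply 8% annual interest)): balance=$1221.80 total_interest=$121.80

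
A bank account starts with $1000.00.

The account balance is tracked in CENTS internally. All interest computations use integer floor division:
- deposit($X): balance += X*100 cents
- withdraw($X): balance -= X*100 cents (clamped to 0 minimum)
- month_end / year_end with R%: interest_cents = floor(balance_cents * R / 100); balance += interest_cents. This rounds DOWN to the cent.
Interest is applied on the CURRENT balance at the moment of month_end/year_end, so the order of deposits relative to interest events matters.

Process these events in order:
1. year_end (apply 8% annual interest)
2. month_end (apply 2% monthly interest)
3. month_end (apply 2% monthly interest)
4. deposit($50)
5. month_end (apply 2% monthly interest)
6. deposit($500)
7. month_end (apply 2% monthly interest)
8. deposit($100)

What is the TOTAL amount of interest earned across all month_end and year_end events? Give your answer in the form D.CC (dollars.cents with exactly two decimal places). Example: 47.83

Answer: 181.04

Derivation:
After 1 (year_end (apply 8% annual interest)): balance=$1080.00 total_interest=$80.00
After 2 (month_end (apply 2% monthly interest)): balance=$1101.60 total_interest=$101.60
After 3 (month_end (apply 2% monthly interest)): balance=$1123.63 total_interest=$123.63
After 4 (deposit($50)): balance=$1173.63 total_interest=$123.63
After 5 (month_end (apply 2% monthly interest)): balance=$1197.10 total_interest=$147.10
After 6 (deposit($500)): balance=$1697.10 total_interest=$147.10
After 7 (month_end (apply 2% monthly interest)): balance=$1731.04 total_interest=$181.04
After 8 (deposit($100)): balance=$1831.04 total_interest=$181.04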